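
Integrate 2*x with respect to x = x^2 + C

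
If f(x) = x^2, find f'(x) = 2*x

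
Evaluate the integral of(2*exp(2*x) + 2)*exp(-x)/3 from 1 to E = -2*E/3 - 2*exp(-E)/3 + 2*exp(-1)/3 + 2*exp(E)/3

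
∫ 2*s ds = s^2 + C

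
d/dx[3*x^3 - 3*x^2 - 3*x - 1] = 9*x^2 - 6*x - 3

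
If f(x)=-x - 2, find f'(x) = -1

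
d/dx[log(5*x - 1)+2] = 5/(5*x - 1)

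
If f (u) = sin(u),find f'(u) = cos(u)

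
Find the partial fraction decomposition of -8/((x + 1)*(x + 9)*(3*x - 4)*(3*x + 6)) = -36/(1085*(3*x - 4)) + 1/(651*(x + 9)) - 4/(105*(x + 2)) + 1/(21*(x + 1))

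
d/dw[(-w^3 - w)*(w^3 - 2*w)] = -6*w^5 + 4*w^3 + 4*w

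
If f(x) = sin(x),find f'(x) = cos(x)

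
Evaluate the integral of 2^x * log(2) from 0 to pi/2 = -1 + 2^(pi/2)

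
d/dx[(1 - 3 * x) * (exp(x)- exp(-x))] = (-3*x*exp(2*x) - 3*x - 2*exp(2*x) + 4)*exp(-x)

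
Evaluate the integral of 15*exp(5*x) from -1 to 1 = -3*exp(-5) + 3*exp(5)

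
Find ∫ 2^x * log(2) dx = 2^x + C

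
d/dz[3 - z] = -1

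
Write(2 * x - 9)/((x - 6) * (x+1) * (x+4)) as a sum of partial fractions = -17/(30*(x + 4)) + 11/(21*(x + 1)) + 3/(70*(x - 6))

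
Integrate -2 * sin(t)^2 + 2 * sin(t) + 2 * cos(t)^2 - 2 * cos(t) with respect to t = (sqrt(2)*sin(t + pi/4) - 1)^2 + C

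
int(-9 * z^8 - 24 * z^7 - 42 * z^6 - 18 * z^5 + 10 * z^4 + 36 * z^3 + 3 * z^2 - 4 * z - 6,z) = -z^9 - 3*z^8 - 6*z^7 - 3*z^6 + 2*z^5 + 9*z^4 + z^3 - 2*z^2 - 6*z + C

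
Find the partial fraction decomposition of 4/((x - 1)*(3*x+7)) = -6/(5*(3*x + 7)) + 2/(5*(x - 1))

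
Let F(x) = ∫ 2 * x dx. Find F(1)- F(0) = 1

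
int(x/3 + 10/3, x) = x^2/6 + 10*x/3 + C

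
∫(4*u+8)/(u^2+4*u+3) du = 2*log((u + 2)^2 - 1) + C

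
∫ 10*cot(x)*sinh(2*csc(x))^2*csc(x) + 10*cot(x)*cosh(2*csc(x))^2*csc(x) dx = -5*sinh(4*csc(x))/2 + C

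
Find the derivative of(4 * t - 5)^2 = 32*t - 40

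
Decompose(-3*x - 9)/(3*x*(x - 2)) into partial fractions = -5/(2*(x - 2)) + 3/(2*x)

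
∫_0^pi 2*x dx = pi^2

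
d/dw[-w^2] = -2*w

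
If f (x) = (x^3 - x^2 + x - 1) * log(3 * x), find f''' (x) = (6*x^3*log(x) + 6*x^3*log(3) + 11*x^3 - 2*x^2 - x - 2)/x^3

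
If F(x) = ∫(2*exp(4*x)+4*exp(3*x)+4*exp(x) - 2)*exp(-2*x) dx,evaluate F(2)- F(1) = -(-exp(-1) + 2 + E)^2 + (-exp(-2) + 2 + exp(2))^2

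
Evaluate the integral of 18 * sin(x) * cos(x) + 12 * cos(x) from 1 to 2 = -(2 + 3*sin(1))^2 + (2 + 3*sin(2))^2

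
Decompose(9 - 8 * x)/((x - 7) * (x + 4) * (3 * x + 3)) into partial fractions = 41/(99*(x + 4)) - 17/(72*(x + 1)) - 47/(264*(x - 7))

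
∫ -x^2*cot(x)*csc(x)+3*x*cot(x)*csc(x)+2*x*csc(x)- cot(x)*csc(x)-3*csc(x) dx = (x^2 - 3*x + 1)*csc(x) + C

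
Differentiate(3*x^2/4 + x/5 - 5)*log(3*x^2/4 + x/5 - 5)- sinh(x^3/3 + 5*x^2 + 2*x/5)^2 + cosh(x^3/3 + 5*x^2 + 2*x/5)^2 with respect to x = 3*x*log(3*x^2/4 + x/5 - 5)/2 + 3*x/2 + log(3*x^2/4 + x/5 - 5)/5 + 1/5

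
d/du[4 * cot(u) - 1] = -4/sin(u)^2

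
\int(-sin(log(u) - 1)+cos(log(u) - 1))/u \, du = sqrt(2)*cos(-log(u) + pi/4 + 1) + C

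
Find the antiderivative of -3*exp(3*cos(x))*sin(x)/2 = exp(3*cos(x))/2 + C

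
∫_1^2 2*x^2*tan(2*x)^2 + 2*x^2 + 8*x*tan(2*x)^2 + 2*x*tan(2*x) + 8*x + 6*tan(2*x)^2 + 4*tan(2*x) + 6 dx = 15*tan(4) - 8*tan(2)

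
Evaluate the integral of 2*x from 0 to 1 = 1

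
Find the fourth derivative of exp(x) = exp(x)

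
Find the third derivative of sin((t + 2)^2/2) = -t^3*cos(t^2/2 + 2*t + 2) - 6*t^2*cos(t^2/2 + 2*t + 2) - 3*t*sin(t^2/2 + 2*t + 2) - 12*t*cos(t^2/2 + 2*t + 2) - 6*sin(t^2/2 + 2*t + 2) - 8*cos(t^2/2 + 2*t + 2)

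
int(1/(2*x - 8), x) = log(4 - x)/2 + C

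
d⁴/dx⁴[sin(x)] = sin(x)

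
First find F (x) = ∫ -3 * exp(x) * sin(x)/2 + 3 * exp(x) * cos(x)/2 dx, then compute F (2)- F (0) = 3*exp(2)*cos(2)/2 - 3/2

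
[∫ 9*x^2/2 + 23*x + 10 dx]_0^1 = 23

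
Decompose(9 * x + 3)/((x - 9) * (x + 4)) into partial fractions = 33/(13*(x + 4)) + 84/(13*(x - 9))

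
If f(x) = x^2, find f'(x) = 2*x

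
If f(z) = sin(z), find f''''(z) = sin(z)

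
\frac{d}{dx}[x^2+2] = 2*x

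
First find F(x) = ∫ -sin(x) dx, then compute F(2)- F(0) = -1 + cos(2)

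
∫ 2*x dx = x^2 + C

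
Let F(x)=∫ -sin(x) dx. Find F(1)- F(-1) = 0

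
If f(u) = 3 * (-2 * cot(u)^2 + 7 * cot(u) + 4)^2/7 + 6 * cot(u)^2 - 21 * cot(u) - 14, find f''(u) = 240*cot(u)^6/7 - 144*cot(u)^5 + 1230*cot(u)^4/7 - 210*cot(u)^3 + 1272*cot(u)^2/7 - 66*cot(u) + 282/7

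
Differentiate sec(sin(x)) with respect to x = cos(x)*tan(sin(x))*sec(sin(x))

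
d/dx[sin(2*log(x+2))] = 2*cos(2*log(x + 2))/(x + 2)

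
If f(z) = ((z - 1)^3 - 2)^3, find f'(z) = 9*z^8 - 72*z^7 + 252*z^6 - 540*z^5 + 810*z^4 - 864*z^3 + 648*z^2 - 324*z + 81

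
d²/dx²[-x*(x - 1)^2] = 4 - 6*x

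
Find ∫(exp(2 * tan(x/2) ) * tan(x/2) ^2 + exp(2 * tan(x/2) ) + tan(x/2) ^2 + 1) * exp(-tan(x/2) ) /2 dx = exp(tan(x/2)) - exp(-tan(x/2)) + C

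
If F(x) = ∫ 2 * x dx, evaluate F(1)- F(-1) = 0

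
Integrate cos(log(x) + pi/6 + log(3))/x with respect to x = sin(log(3*x) + pi/6) + C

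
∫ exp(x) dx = exp(x) + C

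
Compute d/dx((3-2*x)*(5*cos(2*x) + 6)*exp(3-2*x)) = (20*sqrt(2)*x*sin(2*x + pi/4) + 24*x - 30*sin(2*x) - 40*cos(2*x) - 48)*exp(3 - 2*x)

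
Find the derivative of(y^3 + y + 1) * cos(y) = -y^3*sin(y) + 3*y^2*cos(y) - y*sin(y) - sin(y) + cos(y)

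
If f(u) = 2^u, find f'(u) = 2^u*log(2)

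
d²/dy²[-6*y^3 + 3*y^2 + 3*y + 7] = 6 - 36*y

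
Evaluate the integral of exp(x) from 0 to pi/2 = -1 + exp(pi/2)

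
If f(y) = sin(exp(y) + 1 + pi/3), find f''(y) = (-exp(y)*sin(exp(y) + 1 + pi/3) + cos(exp(y) + 1 + pi/3))*exp(y)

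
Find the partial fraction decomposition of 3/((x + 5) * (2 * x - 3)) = 6/(13*(2*x - 3)) - 3/(13*(x + 5))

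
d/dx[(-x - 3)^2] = 2*x + 6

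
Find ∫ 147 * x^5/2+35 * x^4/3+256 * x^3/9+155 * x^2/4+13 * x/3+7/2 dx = 49*x^6/4 + 7*x^5/3 + 64*x^4/9 + 155*x^3/12 + 13*x^2/6 + 7*x/2 + C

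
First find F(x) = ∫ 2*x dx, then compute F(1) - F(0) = 1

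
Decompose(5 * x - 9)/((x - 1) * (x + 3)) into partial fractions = 6/(x + 3) - 1/(x - 1)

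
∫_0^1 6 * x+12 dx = 15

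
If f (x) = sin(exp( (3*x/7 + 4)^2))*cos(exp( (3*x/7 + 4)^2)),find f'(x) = 6*(3*x + 28)*exp(16)*exp(24*x/7)*exp(9*x^2/49)*cos(2*exp(16)*exp(24*x/7)*exp(9*x^2/49))/49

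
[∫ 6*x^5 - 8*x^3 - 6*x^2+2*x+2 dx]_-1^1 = 0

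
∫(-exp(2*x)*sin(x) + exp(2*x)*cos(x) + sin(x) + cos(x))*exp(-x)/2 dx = cos(x)*sinh(x) + C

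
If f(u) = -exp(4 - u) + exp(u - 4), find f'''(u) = (exp(2*u - 8) + 1)*exp(4 - u)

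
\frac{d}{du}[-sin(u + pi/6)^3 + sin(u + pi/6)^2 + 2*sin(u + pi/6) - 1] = -3*sin(u + pi/6)^2*cos(u + pi/6) + sin(2*u + pi/3) + 2*cos(u + pi/6)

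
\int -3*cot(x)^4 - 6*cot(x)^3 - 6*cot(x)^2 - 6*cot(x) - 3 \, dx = (cot(x) + 1)^3 + C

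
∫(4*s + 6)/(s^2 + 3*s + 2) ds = 2*log(s^2 + 3*s + 2) + C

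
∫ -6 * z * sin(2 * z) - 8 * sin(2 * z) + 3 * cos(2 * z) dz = (3*z + 4)*cos(2*z) + C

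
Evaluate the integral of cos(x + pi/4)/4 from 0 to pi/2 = 0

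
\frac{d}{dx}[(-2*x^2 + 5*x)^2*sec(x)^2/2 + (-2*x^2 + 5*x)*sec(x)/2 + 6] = (4*x^4*sin(x)/cos(x)^2 - 20*x^3*sin(x)/cos(x)^2 + 8*x^3/cos(x) - x^2*sin(x)/cos(x) + 25*x^2*sin(x)/cos(x)^2 - 30*x^2/cos(x) + 5*x*sin(x)/(2*cos(x)) - 2*x + 25*x/cos(x) + 5/2)/cos(x)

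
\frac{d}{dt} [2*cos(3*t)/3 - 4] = -2*sin(3*t)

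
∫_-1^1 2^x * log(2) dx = 3/2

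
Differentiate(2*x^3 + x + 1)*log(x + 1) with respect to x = (6*x^3*log(x + 1) + 2*x^3 + 6*x^2*log(x + 1) + x*log(x + 1) + x + log(x + 1) + 1)/(x + 1)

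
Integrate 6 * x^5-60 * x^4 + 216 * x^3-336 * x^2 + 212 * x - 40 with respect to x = x^6 - 12*x^5 + 54*x^4 - 112*x^3 + 106*x^2 - 40*x + C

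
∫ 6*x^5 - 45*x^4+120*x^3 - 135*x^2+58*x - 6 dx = x^6 - 9*x^5 + 30*x^4 - 45*x^3 + 29*x^2 - 6*x + C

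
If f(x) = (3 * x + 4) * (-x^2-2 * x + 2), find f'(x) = -9*x^2 - 20*x - 2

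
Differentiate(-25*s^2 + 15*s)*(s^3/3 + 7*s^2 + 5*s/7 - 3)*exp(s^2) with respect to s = -50*s^6*exp(s^2)/3 - 340*s^5*exp(s^2) + 2785*s^4*exp(s^2)/21 - 3560*s^3*exp(s^2)/7 + 1200*s^2*exp(s^2)/7 + 1200*s*exp(s^2)/7 - 45*exp(s^2)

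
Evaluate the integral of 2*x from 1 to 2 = 3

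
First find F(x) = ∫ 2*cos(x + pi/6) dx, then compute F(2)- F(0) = -1 + 2*sin(pi/6 + 2)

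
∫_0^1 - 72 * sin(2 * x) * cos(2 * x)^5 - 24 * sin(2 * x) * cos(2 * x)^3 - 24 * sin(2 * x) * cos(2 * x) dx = -30*sin(2)^2 - 6*sin(2)^6 + 21*sin(2)^4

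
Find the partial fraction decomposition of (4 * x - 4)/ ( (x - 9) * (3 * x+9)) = 4/(9*(x + 3)) + 8/(9*(x - 9))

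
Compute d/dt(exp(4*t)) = 4*exp(4*t)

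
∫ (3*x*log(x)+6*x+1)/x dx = (3*x + 1)*(log(x) + 1) + C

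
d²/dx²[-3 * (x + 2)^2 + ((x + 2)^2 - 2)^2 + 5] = 12*x^2 + 48*x + 34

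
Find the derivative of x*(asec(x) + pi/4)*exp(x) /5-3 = (4*x^2*sqrt(1 - 1/x^2)*exp(x)*asec(x) + pi*x^2*sqrt(1 - 1/x^2)*exp(x) + 4*x*sqrt(1 - 1/x^2)*exp(x)*asec(x) + pi*x*sqrt(1 - 1/x^2)*exp(x) + 4*exp(x))/(20*x*sqrt(1 - 1/x^2))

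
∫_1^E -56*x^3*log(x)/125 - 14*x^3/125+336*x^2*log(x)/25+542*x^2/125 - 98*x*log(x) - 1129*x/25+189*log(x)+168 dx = -7734/125 + (3 + 7*E)*(-5 + E - 2*(-2 + E/5)^3 + 4*(-2 + E/5)^2)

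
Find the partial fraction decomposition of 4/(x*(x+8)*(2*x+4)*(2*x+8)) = -1/(192*(x + 8)) + 1/(32*(x + 4)) - 1/(24*(x + 2)) + 1/(64*x)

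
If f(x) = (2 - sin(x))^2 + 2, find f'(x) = 2*(sin(x) - 2)*cos(x)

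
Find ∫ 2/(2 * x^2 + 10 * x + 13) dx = -2*acot(2*x + 5) + C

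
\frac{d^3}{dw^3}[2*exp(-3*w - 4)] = -54*exp(-3*w - 4)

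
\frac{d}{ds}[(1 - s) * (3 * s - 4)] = 7 - 6*s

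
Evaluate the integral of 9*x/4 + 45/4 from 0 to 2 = 27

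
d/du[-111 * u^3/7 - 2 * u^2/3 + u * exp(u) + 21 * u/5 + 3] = -333*u^2/7 + u*exp(u) - 4*u/3 + exp(u) + 21/5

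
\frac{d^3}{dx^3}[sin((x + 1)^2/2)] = -x^3*cos(x^2/2 + x + 1/2) - 3*x^2*cos(x^2/2 + x + 1/2) - 3*x*sin(x^2/2 + x + 1/2) - 3*x*cos(x^2/2 + x + 1/2) - 3*sin(x^2/2 + x + 1/2) - cos(x^2/2 + x + 1/2)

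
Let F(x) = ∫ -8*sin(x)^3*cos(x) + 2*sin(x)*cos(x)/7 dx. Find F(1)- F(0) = -2*sin(1)^4 + sin(1)^2/7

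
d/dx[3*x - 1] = 3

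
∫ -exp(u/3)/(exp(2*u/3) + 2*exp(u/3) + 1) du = (4*exp(u/3) + 7)/(exp(u/3) + 1) + C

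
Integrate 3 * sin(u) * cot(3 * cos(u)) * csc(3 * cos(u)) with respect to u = csc(3*cos(u)) + C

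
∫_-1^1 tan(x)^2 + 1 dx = 2*tan(1)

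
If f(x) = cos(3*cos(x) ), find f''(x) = -9*sin(x)^2*cos(3*cos(x)) + 3*sin(3*cos(x))*cos(x)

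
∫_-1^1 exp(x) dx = E - exp(-1)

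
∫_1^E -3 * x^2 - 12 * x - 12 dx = (-E - 2)^3 + 27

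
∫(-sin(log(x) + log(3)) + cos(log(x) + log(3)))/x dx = sqrt(2)*sin(log(x) + pi/4 + log(3)) + C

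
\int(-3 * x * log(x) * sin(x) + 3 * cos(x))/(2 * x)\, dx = 3*log(x)*cos(x)/2 + C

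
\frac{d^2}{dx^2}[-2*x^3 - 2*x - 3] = -12*x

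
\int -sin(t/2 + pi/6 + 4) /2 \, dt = cos(t/2 + pi/6 + 4) + C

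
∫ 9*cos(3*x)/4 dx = 3*sin(3*x)/4 + C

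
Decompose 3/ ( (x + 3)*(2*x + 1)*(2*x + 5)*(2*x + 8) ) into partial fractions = -1/(2*(2*x + 5)) + 3/(70*(2*x + 1)) - 1/(14*(x + 4)) + 3/(10*(x + 3))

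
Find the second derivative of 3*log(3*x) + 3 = -3/x^2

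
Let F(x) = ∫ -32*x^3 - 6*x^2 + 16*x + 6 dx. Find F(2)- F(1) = -104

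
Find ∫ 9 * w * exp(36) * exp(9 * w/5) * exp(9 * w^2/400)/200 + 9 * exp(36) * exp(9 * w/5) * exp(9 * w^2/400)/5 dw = exp(9*(w + 40)^2/400) + C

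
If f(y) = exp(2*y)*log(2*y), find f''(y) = (4*y^2*exp(2*y)*log(y) + 4*y^2*exp(2*y)*log(2) + 4*y*exp(2*y) - exp(2*y))/y^2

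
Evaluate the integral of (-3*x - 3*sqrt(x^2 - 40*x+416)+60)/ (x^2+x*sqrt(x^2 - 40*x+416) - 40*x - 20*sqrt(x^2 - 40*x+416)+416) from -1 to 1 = 3*log(-21/4 + sqrt(457)/4) - 3*log(-19/4 + sqrt(377)/4)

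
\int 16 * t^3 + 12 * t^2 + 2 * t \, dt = 4*t^4 + 4*t^3 + t^2 + C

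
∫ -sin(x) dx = cos(x) + C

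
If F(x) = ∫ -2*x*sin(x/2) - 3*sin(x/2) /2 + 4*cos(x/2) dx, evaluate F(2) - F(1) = -7*cos(1/2) + 11*cos(1)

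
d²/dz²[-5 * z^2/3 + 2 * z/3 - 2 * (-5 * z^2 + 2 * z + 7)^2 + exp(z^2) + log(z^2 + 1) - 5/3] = (12*z^6*exp(z^2) - 1800*z^6 + 720*z^5 + 30*z^4*exp(z^2) - 2818*z^4 + 1440*z^3 + 24*z^2*exp(z^2) - 242*z^2 + 720*z + 6*exp(z^2) + 788)/(3*z^4 + 6*z^2 + 3)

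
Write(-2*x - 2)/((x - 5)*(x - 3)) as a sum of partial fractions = 4/(x - 3) - 6/(x - 5)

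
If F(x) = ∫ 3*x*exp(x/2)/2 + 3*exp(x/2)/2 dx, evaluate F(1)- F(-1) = 6*exp(-1/2)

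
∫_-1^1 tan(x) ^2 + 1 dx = 2*tan(1)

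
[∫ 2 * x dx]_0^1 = 1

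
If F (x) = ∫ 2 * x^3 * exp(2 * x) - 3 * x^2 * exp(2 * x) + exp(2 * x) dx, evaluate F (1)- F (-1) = 8*exp(-2)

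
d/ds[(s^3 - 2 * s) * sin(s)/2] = s^3*cos(s)/2 + 3*s^2*sin(s)/2 - s*cos(s) - sin(s)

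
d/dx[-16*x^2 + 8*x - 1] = 8 - 32*x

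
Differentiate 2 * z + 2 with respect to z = 2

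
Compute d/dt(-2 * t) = -2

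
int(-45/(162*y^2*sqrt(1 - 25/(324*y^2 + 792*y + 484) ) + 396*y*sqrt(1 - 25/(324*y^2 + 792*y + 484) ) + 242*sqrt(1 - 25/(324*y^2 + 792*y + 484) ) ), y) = acsc(18*y/5 + 22/5) + C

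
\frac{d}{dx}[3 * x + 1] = 3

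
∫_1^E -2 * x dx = 1 - exp(2)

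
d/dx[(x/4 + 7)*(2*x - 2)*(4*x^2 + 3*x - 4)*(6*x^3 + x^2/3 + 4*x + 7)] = 84*x^6 + 2002*x^5 - 785*x^4/2 - 4150*x^3/3 + 3735*x^2/2 - 2927*x/3 - 448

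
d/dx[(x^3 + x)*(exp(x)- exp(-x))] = (x^3*exp(2*x) + x^3 + 3*x^2*exp(2*x) - 3*x^2 + x*exp(2*x) + x + exp(2*x) - 1)*exp(-x)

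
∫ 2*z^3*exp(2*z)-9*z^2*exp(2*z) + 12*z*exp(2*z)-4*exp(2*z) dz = (z - 2)^3*exp(2*z) + C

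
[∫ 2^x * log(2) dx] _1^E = -2 + 2^E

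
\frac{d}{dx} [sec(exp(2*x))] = 2*exp(2*x)*tan(exp(2*x))*sec(exp(2*x))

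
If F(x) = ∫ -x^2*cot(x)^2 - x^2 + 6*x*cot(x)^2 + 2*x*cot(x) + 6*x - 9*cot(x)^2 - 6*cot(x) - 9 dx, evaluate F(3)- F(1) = -4*cot(1)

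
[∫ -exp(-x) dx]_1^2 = -exp(-1) + exp(-2)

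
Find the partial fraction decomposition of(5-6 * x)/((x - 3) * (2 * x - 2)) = 1/(4*(x - 1)) - 13/(4*(x - 3))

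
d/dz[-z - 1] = -1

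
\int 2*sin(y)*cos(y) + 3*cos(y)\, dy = (sin(y) + 3)*sin(y) + C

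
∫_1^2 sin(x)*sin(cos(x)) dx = -cos(cos(1)) + cos(cos(2))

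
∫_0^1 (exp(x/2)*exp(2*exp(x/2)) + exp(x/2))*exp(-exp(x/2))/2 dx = -E - exp(-exp(1/2)) + exp(-1) + exp(exp(1/2))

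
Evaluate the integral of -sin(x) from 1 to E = cos(E) - cos(1)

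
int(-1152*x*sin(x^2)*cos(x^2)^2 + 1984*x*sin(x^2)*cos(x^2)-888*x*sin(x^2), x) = 4*(48*cos(x^2)^2 - 124*cos(x^2) + 111)*cos(x^2) + C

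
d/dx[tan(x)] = cos(x)^(-2)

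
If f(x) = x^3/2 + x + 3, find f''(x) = 3*x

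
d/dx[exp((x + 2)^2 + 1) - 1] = 2*x*exp(x^2 + 4*x + 5) + 4*exp(x^2 + 4*x + 5)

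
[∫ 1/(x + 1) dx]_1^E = -log(10) + log(5 + 5*E)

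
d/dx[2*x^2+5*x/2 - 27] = 4*x + 5/2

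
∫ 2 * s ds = s^2 + C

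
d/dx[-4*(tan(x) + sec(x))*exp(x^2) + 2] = -8*(x*sin(2*x) + 2*x*cos(x) + sin(x) + 1)*exp(x^2)/(cos(2*x) + 1)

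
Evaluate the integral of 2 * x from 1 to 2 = 3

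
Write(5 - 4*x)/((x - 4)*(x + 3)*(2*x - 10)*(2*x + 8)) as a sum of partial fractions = -7/(96*(x + 4)) + 17/(224*(x + 3)) + 11/(224*(x - 4)) - 5/(96*(x - 5))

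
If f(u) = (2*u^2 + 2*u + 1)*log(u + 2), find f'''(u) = (4*u^2 + 22*u + 38)/(u^3 + 6*u^2 + 12*u + 8)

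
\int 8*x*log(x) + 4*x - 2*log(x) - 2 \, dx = 2*x*(2*x - 1)*log(x) + C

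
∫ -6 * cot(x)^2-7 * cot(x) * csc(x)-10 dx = -4*x + 6*cot(x) + 7*csc(x) + C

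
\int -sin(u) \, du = cos(u) + C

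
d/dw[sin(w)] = cos(w)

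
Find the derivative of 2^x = 2^x*log(2)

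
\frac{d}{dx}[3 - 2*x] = -2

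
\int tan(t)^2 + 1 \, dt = tan(t) + C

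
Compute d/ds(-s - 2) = -1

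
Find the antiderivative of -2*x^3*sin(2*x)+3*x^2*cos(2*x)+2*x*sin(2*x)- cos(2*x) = x*(x^2 - 1)*cos(2*x) + C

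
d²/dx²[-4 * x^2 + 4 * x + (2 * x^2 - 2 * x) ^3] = 240*x^4 - 480*x^3 + 288*x^2 - 48*x - 8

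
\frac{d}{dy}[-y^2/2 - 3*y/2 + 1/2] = -y - 3/2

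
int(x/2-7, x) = x^2/4 - 7*x + C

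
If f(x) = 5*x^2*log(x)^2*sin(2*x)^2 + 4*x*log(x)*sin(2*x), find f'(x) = 10*x^2*log(x)^2*sin(4*x) + 10*x*log(x)^2*sin(2*x)^2 + 10*x*log(x)*sin(2*x)^2 + 8*x*log(x)*cos(2*x) + 4*log(x)*sin(2*x) + 4*sin(2*x)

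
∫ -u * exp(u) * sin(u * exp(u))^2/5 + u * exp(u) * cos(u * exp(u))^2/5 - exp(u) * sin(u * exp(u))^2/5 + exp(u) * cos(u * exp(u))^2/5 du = sin(2*u*exp(u))/10 + C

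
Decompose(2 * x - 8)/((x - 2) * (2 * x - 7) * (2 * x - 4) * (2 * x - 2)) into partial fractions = -2/(45*(2*x - 7)) + 3/(10*(x - 1)) - 5/(18*(x - 2)) + 1/(3*(x - 2)^2)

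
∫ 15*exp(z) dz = 15*exp(z) + C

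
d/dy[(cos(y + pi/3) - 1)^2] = 2*sin(y + pi/3) - cos(2*y + pi/6)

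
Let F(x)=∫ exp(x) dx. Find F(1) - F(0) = -1 + E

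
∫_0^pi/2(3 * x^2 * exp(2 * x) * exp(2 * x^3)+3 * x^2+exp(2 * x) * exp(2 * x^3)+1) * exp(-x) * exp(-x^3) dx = -exp(-pi^3/8 - pi/2) + exp(pi/2 + pi^3/8)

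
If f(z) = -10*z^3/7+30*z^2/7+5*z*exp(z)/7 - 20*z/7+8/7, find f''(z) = 5*z*exp(z)/7 - 60*z/7 + 10*exp(z)/7 + 60/7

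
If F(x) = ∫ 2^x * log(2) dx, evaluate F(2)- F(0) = 3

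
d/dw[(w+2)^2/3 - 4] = 2*w/3 + 4/3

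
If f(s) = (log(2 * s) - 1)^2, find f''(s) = (-2*log(s) - 2*log(2) + 4)/s^2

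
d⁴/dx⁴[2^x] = 2^x*log(2)^4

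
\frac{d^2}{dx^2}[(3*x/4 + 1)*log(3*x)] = (3*x - 4)/(4*x^2)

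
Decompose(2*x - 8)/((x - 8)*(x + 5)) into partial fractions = 18/(13*(x + 5)) + 8/(13*(x - 8))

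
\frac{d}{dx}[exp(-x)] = -exp(-x)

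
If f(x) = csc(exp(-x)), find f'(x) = exp(-x)*cot(exp(-x))*csc(exp(-x))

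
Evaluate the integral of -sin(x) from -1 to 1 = 0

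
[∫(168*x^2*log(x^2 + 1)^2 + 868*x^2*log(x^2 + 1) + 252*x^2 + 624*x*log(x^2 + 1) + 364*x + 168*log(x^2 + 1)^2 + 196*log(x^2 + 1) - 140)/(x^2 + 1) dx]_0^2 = -280 + 574*log(5) + 492*log(5)^2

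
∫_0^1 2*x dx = 1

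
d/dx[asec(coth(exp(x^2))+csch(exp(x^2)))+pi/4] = -sqrt(2)*x*exp(x^2)/((cosh(exp(x^2)) + 1)*sqrt(1/(cosh(exp(x^2)) + 1)))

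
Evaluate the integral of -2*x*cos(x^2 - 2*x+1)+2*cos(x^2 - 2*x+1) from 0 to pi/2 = sin(1 + pi^2/4) + sin(1)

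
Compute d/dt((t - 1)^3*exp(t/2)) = t^3*exp(t/2)/2 + 3*t^2*exp(t/2)/2 - 9*t*exp(t/2)/2 + 5*exp(t/2)/2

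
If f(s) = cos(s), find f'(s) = -sin(s)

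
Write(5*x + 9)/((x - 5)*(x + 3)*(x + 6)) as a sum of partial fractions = -7/(11*(x + 6)) + 1/(4*(x + 3)) + 17/(44*(x - 5))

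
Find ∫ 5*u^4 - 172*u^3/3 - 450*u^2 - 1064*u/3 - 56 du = u^5 - 43*u^4/3 - 150*u^3 - 532*u^2/3 - 56*u + C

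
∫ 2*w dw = w^2 + C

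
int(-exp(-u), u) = exp(-u) + C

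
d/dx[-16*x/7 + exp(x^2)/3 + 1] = 2*x*exp(x^2)/3 - 16/7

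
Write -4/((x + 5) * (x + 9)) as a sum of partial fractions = 1/(x + 9) - 1/(x + 5)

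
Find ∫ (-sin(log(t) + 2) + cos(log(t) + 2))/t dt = sqrt(2)*sin(log(t) + pi/4 + 2) + C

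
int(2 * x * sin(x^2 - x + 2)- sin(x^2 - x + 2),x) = -cos(x^2 - x + 2) + C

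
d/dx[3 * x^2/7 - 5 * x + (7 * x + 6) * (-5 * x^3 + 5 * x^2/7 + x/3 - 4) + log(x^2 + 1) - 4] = (-2940*x^5 - 1575*x^4 - 2644*x^3 - 2226*x^2 + 338*x - 651)/(21*x^2 + 21)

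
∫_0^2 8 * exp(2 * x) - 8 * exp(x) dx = (-2 + 2*exp(2))^2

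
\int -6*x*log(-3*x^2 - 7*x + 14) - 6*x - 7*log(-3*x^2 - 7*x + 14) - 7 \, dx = (-3*x^2 - 7*x + 14)*log(-3*x^2 - 7*x + 14) + C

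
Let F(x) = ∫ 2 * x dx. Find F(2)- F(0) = 4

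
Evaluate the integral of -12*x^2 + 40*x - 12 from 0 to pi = (-3 + pi)^2*(-4*pi - 4) + 36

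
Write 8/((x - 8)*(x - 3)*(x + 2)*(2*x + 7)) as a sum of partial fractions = -64/(897*(2*x + 7)) + 4/(75*(x + 2)) - 8/(325*(x - 3)) + 4/(575*(x - 8))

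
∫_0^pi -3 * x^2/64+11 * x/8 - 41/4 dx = -48 - (-4 + pi/4)^2 - pi/4 - (-4 + pi/4)^3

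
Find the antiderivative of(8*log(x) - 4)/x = (2*log(x) - 1)^2 + C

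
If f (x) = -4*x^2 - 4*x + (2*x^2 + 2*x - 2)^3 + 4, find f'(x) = 48*x^5 + 120*x^4 - 120*x^2 - 8*x + 20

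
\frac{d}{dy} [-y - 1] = -1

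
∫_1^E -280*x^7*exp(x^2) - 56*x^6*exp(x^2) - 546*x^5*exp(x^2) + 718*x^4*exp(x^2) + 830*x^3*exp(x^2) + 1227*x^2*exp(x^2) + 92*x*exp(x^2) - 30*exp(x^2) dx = (-3 + 3*E + 4*exp(2) + 4*exp(3))*(-35*exp(3) + 25 + 35*E + 28*exp(2))*exp(exp(2)) - 424*E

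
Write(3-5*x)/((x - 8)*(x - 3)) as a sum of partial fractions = 12/(5*(x - 3)) - 37/(5*(x - 8))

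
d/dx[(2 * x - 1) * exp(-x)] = (3 - 2*x)*exp(-x)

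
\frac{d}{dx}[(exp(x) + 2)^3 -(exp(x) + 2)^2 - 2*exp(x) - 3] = 3*exp(3*x) + 10*exp(2*x) + 6*exp(x)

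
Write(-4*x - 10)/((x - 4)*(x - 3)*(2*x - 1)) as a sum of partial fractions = -48/(35*(2*x - 1)) + 22/(5*(x - 3)) - 26/(7*(x - 4))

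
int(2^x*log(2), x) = 2^x + C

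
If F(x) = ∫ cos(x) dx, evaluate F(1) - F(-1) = 2*sin(1)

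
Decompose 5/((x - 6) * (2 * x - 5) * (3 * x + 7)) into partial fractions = 9/(145*(3*x + 7)) - 20/(203*(2*x - 5)) + 1/(35*(x - 6))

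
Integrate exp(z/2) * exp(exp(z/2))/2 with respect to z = exp(exp(z/2)) + C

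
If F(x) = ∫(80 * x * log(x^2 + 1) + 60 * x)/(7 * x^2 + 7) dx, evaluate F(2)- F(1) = -30*log(2)/7 - 20*log(2)^2/7 + 30*log(5)/7 + 20*log(5)^2/7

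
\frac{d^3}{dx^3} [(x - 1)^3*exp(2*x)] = 8*x^3*exp(2*x) + 12*x^2*exp(2*x) - 12*x*exp(2*x) - 2*exp(2*x)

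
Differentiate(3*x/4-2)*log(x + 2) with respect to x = (3*x*log(x + 2) + 3*x + 6*log(x + 2) - 8)/(4*x + 8)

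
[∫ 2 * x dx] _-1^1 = 0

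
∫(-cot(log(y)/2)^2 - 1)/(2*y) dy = cot(log(y)/2) + C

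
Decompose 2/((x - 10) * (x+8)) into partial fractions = -1/(9*(x + 8)) + 1/(9*(x - 10))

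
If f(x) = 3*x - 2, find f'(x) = 3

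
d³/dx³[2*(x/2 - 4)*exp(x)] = x*exp(x) - 5*exp(x)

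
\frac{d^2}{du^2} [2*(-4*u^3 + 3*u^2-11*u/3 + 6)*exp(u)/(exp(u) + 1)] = (24*u^3*exp(2*u) - 24*u^3*exp(u) - 162*u^2*exp(2*u) - 126*u^2*exp(u) - 144*u*exp(3*u) - 194*u*exp(2*u) - 94*u*exp(u) + 36*exp(3*u) - 8*exp(2*u) + 28*exp(u))/(3*exp(3*u) + 9*exp(2*u) + 9*exp(u) + 3)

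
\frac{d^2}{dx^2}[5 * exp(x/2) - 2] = 5*exp(x/2)/4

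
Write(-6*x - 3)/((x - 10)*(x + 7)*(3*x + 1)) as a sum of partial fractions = 9/(620*(3*x + 1)) + 39/(340*(x + 7)) - 63/(527*(x - 10))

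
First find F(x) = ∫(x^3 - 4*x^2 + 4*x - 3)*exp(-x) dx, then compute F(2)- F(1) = -7*exp(-2) + exp(-1)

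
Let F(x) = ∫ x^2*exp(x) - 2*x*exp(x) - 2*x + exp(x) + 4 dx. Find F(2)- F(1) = -2*E + 1 + exp(2)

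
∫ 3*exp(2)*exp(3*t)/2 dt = exp(3*t + 2)/2 + C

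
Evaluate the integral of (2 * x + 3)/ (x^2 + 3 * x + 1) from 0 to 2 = -log(3) + log(33)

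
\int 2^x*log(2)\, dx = 2^x + C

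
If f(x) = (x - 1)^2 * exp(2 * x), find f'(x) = 2*x^2*exp(2*x) - 2*x*exp(2*x)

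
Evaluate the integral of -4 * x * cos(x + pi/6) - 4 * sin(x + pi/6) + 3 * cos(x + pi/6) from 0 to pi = -3 + 2*pi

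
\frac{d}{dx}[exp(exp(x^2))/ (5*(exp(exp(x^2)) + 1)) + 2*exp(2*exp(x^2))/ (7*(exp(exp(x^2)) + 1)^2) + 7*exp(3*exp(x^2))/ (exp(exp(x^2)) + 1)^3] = (14*x*exp(x^2 + exp(x^2)) + 68*x*exp(x^2 + 2*exp(x^2)) + 1524*x*exp(x^2 + 3*exp(x^2)))/(35*exp(4*exp(x^2)) + 140*exp(3*exp(x^2)) + 210*exp(2*exp(x^2)) + 140*exp(exp(x^2)) + 35)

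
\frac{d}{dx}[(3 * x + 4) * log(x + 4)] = (3*x*log(x + 4) + 3*x + 12*log(x + 4) + 4)/(x + 4)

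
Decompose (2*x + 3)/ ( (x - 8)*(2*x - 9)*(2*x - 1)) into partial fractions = 1/(15*(2*x - 1)) - 3/(7*(2*x - 9)) + 19/(105*(x - 8))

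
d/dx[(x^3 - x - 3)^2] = 6*x^5 - 8*x^3 - 18*x^2 + 2*x + 6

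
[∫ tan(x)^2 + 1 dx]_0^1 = tan(1)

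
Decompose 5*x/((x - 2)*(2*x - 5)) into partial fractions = 25/(2*x - 5) - 10/(x - 2)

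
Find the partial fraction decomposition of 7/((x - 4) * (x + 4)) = -7/(8*(x + 4)) + 7/(8*(x - 4))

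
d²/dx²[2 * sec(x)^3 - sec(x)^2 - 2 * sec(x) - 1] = 2*(48*sin(x)^2/cos(x) + 7*cos(x) + 4*cos(2*x) + cos(3*x) - 8)/(cos(2*x) + 1)^2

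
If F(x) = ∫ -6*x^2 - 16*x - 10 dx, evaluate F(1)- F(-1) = -24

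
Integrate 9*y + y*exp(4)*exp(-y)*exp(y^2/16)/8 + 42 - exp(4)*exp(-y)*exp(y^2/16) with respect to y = 9*y^2/2 + 42*y + exp((y - 8)^2/16) + C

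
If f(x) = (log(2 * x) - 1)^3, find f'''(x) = (6*log(x)^2 - 30*log(x) + 12*log(2)*log(x) - 30*log(2) + 6*log(2)^2 + 30)/x^3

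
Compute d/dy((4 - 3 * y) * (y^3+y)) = -12*y^3 + 12*y^2 - 6*y + 4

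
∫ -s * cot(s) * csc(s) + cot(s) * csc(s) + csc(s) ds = (s - 1)*csc(s) + C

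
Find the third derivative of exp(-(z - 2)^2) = (-8*z^3 + 48*z^2 - 84*z + 40)*exp(-z^2 + 4*z - 4)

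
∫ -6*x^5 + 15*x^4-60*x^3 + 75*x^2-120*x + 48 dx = -x^6 + 3*x^5 - 15*x^4 + 25*x^3 - 60*x^2 + 48*x + C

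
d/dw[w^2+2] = 2*w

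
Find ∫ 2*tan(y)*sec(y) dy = 2*sec(y) + C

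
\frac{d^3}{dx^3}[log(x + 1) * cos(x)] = (x^3*log(x + 1)*sin(x) + 3*x^2*log(x + 1)*sin(x) - 3*x^2*cos(x) + 3*x*log(x + 1)*sin(x) + 3*x*sin(x) - 6*x*cos(x) + log(x + 1)*sin(x) + 3*sin(x) - cos(x))/(x^3 + 3*x^2 + 3*x + 1)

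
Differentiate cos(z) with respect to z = -sin(z)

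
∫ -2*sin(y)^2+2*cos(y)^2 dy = 2*sin(y + pi/4)^2 + C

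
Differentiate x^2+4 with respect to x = 2*x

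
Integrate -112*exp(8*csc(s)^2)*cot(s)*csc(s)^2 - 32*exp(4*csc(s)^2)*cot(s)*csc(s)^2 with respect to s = (7*exp(4*csc(s)^2) + 4)*exp(4*csc(s)^2) + C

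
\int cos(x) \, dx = sin(x) + C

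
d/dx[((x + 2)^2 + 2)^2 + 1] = 4*x^3 + 24*x^2 + 56*x + 48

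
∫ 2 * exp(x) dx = 2*exp(x) + C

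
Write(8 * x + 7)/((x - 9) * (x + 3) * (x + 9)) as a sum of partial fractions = -65/(108*(x + 9)) + 17/(72*(x + 3)) + 79/(216*(x - 9))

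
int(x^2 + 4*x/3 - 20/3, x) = x^3/3 + 2*x^2/3 - 20*x/3 + C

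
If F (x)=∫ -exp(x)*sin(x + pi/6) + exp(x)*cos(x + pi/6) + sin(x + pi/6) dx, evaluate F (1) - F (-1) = (-1 + E)*cos(pi/6 + 1) + (1 - exp(-1))*sin(1 + pi/3)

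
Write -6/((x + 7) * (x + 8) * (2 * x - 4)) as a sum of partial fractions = -3/(10*(x + 8)) + 1/(3*(x + 7)) - 1/(30*(x - 2))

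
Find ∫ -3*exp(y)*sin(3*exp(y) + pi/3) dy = cos(3*exp(y) + pi/3) + C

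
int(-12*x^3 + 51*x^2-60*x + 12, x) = -3*x^4 + 17*x^3 - 30*x^2 + 12*x + C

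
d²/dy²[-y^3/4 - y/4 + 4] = -3*y/2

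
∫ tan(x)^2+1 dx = tan(x) + C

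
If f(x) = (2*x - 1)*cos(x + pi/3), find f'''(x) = 2*x*sin(x + pi/3) - sin(x + pi/3) - 6*cos(x + pi/3)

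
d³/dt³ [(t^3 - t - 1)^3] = 504*t^6 - 630*t^4 - 360*t^3 + 180*t^2 + 144*t + 12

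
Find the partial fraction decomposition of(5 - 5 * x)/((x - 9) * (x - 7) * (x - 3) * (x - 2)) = 1/(7*(x - 2)) - 5/(12*(x - 3)) + 3/(4*(x - 7)) - 10/(21*(x - 9))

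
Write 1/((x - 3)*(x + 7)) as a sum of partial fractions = -1/(10*(x + 7)) + 1/(10*(x - 3))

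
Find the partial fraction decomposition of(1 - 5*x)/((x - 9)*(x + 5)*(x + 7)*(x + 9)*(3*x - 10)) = 1269/(487475*(3*x - 10)) + 23/(2664*(x + 9)) - 9/(496*(x + 7)) + 13/(1400*(x + 5)) - 11/(17136*(x - 9))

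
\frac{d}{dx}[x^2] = 2*x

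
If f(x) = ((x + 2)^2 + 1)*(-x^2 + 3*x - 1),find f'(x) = -4*x^3 - 3*x^2 + 12*x + 11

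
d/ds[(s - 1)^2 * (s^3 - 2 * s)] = 5*s^4 - 8*s^3 - 3*s^2 + 8*s - 2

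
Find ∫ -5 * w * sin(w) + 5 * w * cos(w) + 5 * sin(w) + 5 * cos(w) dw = 5*sqrt(2)*w*sin(w + pi/4) + C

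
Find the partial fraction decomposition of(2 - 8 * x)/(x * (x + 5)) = -42/(5*(x + 5)) + 2/(5*x)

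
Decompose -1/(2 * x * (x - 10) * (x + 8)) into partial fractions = -1/(288*(x + 8)) - 1/(360*(x - 10)) + 1/(160*x)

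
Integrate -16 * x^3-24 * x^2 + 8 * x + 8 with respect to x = -4*x^4 - 8*x^3 + 4*x^2 + 8*x + C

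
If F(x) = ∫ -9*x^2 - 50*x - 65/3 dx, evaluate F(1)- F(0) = -149/3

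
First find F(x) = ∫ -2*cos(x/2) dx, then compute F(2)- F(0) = -4*sin(1)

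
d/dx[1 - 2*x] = -2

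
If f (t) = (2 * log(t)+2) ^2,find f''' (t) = (16*log(t) - 8)/t^3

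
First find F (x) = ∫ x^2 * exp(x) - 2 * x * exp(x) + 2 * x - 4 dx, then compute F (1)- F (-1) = -8 - 9*exp(-1) + E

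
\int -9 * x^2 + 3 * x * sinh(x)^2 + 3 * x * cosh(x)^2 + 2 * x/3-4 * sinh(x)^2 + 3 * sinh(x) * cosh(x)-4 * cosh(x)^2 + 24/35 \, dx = -3*x^3 + x^2/3 + 24*x/35 + (3*x - 4)*sinh(2*x)/2 + C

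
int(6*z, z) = 3*z^2 + C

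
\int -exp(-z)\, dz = exp(-z) + C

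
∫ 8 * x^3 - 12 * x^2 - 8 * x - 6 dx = 2*x^4 - 4*x^3 - 4*x^2 - 6*x + C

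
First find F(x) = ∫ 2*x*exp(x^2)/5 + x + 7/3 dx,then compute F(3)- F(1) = -E/5 + 26/3 + exp(9)/5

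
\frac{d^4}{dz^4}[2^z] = 2^z*log(2)^4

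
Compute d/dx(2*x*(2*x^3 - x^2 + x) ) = 16*x^3 - 6*x^2 + 4*x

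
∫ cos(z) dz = sin(z) + C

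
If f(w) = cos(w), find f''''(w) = cos(w)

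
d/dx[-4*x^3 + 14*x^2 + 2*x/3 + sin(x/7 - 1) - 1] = -12*x^2 + 28*x + cos(x/7 - 1)/7 + 2/3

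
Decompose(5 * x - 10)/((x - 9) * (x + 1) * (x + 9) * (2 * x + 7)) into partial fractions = -4/(25*(2*x + 7)) + 5/(144*(x + 9)) + 3/(80*(x + 1)) + 7/(900*(x - 9))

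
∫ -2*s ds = -s^2 + C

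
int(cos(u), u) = sin(u) + C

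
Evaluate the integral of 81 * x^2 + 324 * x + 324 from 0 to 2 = 1512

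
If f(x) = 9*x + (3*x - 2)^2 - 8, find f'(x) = 18*x - 3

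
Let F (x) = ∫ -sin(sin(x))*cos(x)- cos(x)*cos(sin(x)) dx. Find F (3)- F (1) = sqrt(2)*(-sin(-sin(1) + pi/4) + sin(-sin(3) + pi/4))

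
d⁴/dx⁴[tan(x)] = 24*tan(x)^5 + 40*tan(x)^3 + 16*tan(x)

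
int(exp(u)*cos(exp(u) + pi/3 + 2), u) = sin(exp(u) + pi/3 + 2) + C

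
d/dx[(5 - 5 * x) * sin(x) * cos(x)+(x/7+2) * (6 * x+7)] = -5*x*cos(2*x) + 12*x/7 - 5*sin(2*x)/2 + 5*cos(2*x) + 13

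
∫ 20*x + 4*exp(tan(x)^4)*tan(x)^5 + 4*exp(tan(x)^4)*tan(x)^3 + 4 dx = 10*x^2 + 4*x + exp(tan(x)^4) + C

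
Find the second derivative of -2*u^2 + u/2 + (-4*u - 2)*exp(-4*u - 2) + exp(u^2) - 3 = (4*u^2*exp(u^2 + 4*u + 2) - 64*u - 4*exp(4*u + 2) + 2*exp(u^2 + 4*u + 2))*exp(-4*u - 2)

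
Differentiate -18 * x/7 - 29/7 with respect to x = -18/7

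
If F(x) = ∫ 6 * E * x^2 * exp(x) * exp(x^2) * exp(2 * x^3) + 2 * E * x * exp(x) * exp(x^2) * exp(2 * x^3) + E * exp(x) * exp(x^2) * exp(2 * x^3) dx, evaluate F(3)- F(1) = -exp(5) + exp(67)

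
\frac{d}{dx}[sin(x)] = cos(x)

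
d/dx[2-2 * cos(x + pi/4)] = 2*sin(x + pi/4)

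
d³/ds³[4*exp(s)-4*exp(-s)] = (4*exp(2*s) + 4)*exp(-s)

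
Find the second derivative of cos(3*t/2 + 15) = -9*cos(3*t/2 + 15)/4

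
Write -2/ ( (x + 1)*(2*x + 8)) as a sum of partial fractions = 1/(3*(x + 4)) - 1/(3*(x + 1))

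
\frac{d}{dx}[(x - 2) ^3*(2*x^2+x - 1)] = 10*x^4 - 44*x^3 + 51*x^2 + 4*x - 20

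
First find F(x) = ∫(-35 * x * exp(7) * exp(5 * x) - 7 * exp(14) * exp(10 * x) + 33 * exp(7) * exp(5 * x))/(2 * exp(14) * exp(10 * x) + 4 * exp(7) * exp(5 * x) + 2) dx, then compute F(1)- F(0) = -4*exp(7)/(1 + exp(7)) + exp(12)/(2*(1 + exp(12)))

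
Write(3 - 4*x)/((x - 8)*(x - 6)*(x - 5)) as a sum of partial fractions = -17/(3*(x - 5)) + 21/(2*(x - 6)) - 29/(6*(x - 8))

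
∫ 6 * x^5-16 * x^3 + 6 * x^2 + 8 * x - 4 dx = x^6 - 4*x^4 + 2*x^3 + 4*x^2 - 4*x + C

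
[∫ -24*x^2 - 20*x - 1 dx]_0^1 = -19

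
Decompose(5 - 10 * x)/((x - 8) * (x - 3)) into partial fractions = 5/(x - 3) - 15/(x - 8)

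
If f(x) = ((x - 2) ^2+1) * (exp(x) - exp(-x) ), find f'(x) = (x^2*exp(2*x) + x^2 - 2*x*exp(2*x) - 6*x + exp(2*x) + 9)*exp(-x)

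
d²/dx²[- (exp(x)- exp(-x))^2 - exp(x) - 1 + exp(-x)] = (-4*exp(4*x) - exp(3*x) + exp(x) - 4)*exp(-2*x)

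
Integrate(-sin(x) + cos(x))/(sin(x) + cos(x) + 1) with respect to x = log(sin(x) + cos(x) + 1) + C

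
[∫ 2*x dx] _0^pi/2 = pi^2/4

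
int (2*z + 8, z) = z^2 + 8*z + C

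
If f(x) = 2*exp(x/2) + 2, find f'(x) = exp(x/2)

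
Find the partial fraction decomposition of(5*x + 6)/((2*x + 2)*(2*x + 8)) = 7/(6*(x + 4)) + 1/(12*(x + 1))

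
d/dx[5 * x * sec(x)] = 5*x*tan(x)*sec(x) + 5*sec(x)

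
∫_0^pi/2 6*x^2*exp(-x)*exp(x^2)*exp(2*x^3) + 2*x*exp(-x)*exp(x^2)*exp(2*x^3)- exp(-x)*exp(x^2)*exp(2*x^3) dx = -1 + exp(-pi/2 + pi^2/4 + pi^3/4)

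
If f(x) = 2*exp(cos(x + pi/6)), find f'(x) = -2*exp(cos(x + pi/6))*sin(x + pi/6)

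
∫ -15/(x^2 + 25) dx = 3*acot(x/5) + C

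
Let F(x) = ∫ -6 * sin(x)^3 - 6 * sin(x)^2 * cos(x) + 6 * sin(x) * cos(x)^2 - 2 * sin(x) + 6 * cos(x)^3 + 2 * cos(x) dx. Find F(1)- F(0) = -4 + 2*cos(1) + 2*sin(1) + 2*(cos(1) + sin(1))^3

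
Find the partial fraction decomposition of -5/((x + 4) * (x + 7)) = 5/(3*(x + 7)) - 5/(3*(x + 4))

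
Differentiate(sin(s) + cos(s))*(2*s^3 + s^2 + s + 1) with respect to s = 2*sqrt(2)*s^3*cos(s + pi/4) + 5*s^2*sin(s) + 7*s^2*cos(s) + s*sin(s) + 3*s*cos(s) + 2*cos(s)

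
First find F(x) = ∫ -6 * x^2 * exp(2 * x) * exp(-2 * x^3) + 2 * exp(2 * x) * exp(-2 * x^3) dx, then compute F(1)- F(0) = 0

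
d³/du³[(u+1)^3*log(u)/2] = (6*u^3*log(u) + 11*u^3 + 6*u^2 - 3*u + 2)/(2*u^3)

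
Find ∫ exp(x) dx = exp(x) + C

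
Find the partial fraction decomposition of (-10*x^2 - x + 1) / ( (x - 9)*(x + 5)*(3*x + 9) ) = -61/(21*(x + 5)) + 43/(36*(x + 3)) - 409/(252*(x - 9))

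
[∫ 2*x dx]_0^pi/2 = pi^2/4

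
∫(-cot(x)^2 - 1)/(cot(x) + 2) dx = log(cot(x) + 2) + C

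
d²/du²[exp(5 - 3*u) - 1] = 9*exp(5 - 3*u)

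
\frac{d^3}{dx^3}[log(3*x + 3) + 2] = 2/(x^3 + 3*x^2 + 3*x + 1)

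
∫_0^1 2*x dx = 1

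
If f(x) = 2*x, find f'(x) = 2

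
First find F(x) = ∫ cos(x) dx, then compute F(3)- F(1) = -sin(1) + sin(3)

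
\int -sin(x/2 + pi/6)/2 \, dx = cos(x/2 + pi/6) + C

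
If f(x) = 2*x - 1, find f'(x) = 2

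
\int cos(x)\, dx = sin(x) + C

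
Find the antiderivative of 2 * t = t^2 + C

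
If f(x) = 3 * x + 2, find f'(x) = 3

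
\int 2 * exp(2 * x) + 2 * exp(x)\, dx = (exp(x) + 1)^2 + C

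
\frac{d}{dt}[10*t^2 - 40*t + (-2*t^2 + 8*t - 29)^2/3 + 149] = 16*t^3/3 - 32*t^2 + 140*t - 584/3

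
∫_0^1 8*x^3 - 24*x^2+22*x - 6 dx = -1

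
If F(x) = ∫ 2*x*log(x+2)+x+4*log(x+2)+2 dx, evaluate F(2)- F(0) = 28*log(2)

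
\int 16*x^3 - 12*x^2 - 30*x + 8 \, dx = 4*x^4 - 4*x^3 - 15*x^2 + 8*x + C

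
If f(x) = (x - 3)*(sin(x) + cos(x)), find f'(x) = -x*sin(x) + x*cos(x) + 4*sin(x) - 2*cos(x)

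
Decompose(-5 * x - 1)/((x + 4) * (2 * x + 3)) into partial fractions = 13/(5*(2*x + 3)) - 19/(5*(x + 4))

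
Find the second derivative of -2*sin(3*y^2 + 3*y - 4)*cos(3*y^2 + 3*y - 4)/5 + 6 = 144*y^2*sin(6*y^2 + 6*y - 8)/5 + 144*y*sin(6*y^2 + 6*y - 8)/5 + 36*sin(6*y^2 + 6*y - 8)/5 - 12*cos(6*y^2 + 6*y - 8)/5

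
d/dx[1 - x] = -1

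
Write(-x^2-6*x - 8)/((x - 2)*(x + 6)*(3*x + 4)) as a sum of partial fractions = 4/(35*(3*x + 4)) - 1/(14*(x + 6)) - 3/(10*(x - 2))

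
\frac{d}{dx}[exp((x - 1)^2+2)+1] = 2*x*exp(x^2 - 2*x + 3) - 2*exp(x^2 - 2*x + 3)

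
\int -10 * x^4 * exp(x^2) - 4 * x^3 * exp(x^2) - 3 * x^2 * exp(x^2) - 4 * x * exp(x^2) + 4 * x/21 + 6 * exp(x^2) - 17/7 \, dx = -x*(5*x^2 + 2*x - 6)*exp(x^2) + (x - 15)*(2*x - 21)/21 + C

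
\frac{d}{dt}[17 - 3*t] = -3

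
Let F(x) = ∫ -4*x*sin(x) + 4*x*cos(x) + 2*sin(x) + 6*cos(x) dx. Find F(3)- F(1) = 14*cos(3) - 6*sin(1) - 6*cos(1) + 14*sin(3)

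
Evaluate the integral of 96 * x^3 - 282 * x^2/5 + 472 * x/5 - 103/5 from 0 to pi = -24 - 9*pi/5 + pi^2/5 + (-5*pi + 6 + 6*pi^2)*(pi/5 + 4 + 4*pi^2)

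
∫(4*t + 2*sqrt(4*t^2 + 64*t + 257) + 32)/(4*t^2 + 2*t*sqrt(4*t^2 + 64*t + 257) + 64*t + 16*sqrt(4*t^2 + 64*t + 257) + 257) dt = log(2*t + sqrt(4*(t + 8)^2 + 1) + 16) + C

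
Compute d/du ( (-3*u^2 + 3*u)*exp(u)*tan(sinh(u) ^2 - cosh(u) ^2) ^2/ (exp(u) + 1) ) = -3*(tan(sinh(u)^2) - tan(cosh(u)^2))^2*(u^2 + 2*u*exp(u) + u - exp(u) - 1)*exp(u)/((tan(sinh(u)^2)*tan(cosh(u)^2) + 1)^2*(exp(2*u) + 2*exp(u) + 1))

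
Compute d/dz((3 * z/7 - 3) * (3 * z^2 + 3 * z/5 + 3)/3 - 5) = 9*z^2/7 - 204*z/35 - 6/35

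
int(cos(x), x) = sin(x) + C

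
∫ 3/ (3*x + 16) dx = log(3*x/4 + 4) + C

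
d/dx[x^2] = 2*x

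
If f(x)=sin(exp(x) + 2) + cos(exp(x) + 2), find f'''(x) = sqrt(2)*(-exp(2*x)*cos(exp(x) + pi/4 + 2) - 3*exp(x)*sin(exp(x) + pi/4 + 2) + cos(exp(x) + pi/4 + 2))*exp(x)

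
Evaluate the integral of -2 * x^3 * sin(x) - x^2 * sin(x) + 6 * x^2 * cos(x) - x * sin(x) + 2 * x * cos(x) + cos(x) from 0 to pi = -2*pi^3 - pi^2 - pi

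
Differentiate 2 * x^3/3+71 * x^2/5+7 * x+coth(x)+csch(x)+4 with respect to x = 2*x^2 + 142*x/5 + 7 - cosh(x)/sinh(x)^2 - 1/sinh(x)^2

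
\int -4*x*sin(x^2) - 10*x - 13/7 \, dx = -5*x^2 - 13*x/7 + 2*cos(x^2) + C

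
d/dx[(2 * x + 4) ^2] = 8*x + 16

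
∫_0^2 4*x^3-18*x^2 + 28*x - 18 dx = -12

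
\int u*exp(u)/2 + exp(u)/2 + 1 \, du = u*(exp(u) + 2)/2 + C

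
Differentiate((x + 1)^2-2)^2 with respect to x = 4*x^3 + 12*x^2 + 4*x - 4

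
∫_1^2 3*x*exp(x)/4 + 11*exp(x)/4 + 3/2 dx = -11*E/4 + 3/2 + 7*exp(2)/2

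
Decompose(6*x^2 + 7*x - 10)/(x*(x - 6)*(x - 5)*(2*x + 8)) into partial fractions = -29/(360*(x + 4)) - 35/(18*(x - 5)) + 31/(15*(x - 6)) - 1/(24*x)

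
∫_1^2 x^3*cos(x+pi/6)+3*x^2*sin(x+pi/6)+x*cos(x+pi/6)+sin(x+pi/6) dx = -2*sin(pi/6 + 1) + 10*sin(pi/6 + 2)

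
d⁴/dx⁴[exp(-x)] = exp(-x)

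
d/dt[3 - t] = -1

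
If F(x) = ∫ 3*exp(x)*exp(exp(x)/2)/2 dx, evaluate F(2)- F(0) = -3*exp(1/2) + 3*exp(exp(2)/2)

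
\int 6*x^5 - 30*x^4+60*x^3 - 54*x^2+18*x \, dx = x^6 - 6*x^5 + 15*x^4 - 18*x^3 + 9*x^2 + C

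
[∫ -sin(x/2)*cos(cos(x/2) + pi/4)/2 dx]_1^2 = -sin(pi/4 + cos(1/2)) + sin(cos(1) + pi/4)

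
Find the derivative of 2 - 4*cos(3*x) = 12*sin(3*x)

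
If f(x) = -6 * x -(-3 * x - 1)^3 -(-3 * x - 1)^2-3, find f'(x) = 81*x^2 + 36*x - 3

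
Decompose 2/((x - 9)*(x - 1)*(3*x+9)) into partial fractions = 1/(72*(x + 3)) - 1/(48*(x - 1)) + 1/(144*(x - 9))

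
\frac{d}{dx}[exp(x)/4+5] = exp(x)/4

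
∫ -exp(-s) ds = exp(-s) + C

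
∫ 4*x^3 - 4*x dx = x^4 - 2*x^2 + C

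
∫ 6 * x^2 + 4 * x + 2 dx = 2*x^3 + 2*x^2 + 2*x + C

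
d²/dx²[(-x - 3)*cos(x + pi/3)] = x*cos(x + pi/3) + 2*sin(x + pi/3) + 3*cos(x + pi/3)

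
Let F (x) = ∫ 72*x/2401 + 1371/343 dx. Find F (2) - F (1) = 9705/2401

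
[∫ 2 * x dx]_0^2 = 4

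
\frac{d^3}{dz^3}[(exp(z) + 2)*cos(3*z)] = 18*exp(z)*sin(3*z) - 26*exp(z)*cos(3*z) + 54*sin(3*z)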